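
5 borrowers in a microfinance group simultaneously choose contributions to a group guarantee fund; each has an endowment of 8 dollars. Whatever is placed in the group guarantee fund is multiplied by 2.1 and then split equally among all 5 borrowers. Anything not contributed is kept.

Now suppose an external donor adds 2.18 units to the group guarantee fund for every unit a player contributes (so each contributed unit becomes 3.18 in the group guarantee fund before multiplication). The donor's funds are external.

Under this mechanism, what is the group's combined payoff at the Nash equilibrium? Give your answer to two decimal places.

267.12 dollars

Under the mechanism each unit contributed yields 2.1 × 3.18 / 5 = 1.3356 back to its contributor per unit of net cost, which exceeds 1, making full contribution the dominant choice for everyone.
At the Nash equilibrium everyone contributes 8. Group total payoff = 2.1 × 3.18 × 40 = 267.12.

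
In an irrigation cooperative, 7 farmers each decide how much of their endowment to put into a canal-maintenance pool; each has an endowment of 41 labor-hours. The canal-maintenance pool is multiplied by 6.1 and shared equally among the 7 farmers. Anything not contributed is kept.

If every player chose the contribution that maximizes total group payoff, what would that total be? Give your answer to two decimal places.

1750.70 labor-hours

Each contributed unit returns 6.100 to the group as a whole (0.8714 to each of 7 players), which exceeds 1, so the social optimum is full contribution: group total = 6.100 × 287 = 1750.70.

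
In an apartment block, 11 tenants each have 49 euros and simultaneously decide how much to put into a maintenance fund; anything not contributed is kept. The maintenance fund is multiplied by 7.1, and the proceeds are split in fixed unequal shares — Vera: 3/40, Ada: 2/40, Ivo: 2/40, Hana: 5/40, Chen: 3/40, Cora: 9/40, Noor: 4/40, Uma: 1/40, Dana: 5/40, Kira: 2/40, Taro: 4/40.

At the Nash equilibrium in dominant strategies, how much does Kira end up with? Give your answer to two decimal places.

66.40 euros

Each unit j contributes comes back to j as 7.1 × (j's share), so j prefers to contribute only if that share exceeds 1/7.1 = 0.1408; otherwise keeping the unit dominates.
Cora alone (share 9/40) is above the threshold, contributing 49; the remaining 10 contribute 0. Total contributed: 49.
Kira keeps 49 and receives 7.1 × 49 × 2/40 = 17.40 from the maintenance fund, for a payoff of 66.40.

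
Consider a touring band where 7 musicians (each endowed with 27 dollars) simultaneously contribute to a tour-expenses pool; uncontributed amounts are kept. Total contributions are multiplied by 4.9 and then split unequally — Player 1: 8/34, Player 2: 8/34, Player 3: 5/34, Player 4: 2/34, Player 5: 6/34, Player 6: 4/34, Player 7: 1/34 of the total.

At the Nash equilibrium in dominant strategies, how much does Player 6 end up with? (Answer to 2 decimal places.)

58.13 dollars

A player with share s gets back 4.9·s per unit contributed, so full contribution is dominant for anyone with s > 1/4.9 = 0.2041 and zero contribution is dominant for anyone below.
The shares above 0.2041 belong to Player 1 and Player 2, contributing 27 each; the remaining 5 contribute 0. Total contributed: 54.
Player 6 keeps 27 and receives 4.9 × 54 × 4/34 = 31.13 from the tour-expenses pool, for a payoff of 58.13.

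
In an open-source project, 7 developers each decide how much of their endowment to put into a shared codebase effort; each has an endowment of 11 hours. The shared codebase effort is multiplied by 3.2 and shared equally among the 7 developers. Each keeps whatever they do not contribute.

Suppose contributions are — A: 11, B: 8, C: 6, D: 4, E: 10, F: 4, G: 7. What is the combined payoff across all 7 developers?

187.00 hours

Total contributed: 11 + 8 + 6 + 4 + 10 + 4 + 7 = 50; total kept: 7 × 11 − 50 = 27.
The shared codebase effort pays out 3.2 × 50 = 160.00 in aggregate.
Group total = 27 + 160.00 = 187.00.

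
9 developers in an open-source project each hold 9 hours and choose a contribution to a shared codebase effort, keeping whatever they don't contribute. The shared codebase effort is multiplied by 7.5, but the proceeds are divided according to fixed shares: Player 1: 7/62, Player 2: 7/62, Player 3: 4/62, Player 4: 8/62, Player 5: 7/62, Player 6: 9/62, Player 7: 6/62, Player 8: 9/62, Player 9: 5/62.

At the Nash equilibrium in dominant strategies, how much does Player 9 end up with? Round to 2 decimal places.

Player j's private return per contributed unit is 7.5 × (j's share). Contributing is weakly dominant for j when that share is at least 1/7.5 = 0.1333, and contributing 0 is dominant otherwise.
Player 6 and Player 8 clear that bar, contributing 9 each; the remaining 7 contribute 0. Total contributed: 18.
Player 9 keeps 9 and receives 7.5 × 18 × 5/62 = 10.89 from the shared codebase effort, for a payoff of 19.89.

19.89 hours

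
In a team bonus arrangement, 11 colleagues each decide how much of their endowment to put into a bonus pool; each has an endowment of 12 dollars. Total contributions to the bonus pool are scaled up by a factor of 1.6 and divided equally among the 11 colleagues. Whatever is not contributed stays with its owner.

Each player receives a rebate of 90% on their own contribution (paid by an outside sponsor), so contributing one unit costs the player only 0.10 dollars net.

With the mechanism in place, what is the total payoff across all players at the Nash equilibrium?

The effective private return per unit is now (1.6/11) / 0.10 = 1.4545 > 1, so every player's dominant strategy flips to full contribution.
At the Nash equilibrium everyone contributes 12. Group total payoff = 11 × (12 × 0.90 + 1.6 × 12) = 330.00.

330.00 dollars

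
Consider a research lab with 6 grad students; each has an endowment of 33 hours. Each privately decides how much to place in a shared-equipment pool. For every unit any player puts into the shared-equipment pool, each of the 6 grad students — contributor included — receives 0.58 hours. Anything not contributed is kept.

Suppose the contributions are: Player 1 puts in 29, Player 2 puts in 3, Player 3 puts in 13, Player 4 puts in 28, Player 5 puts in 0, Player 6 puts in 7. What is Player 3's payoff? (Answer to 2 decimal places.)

Total contributed: 29 + 3 + 13 + 28 + 0 + 7 = 80.
Each receives 0.58 × 80 = 46.40 from the shared-equipment pool.
Player 3 keeps 33 − 13 = 20, so Player 3's payoff is 20 + 46.40 = 66.40.

66.40 hours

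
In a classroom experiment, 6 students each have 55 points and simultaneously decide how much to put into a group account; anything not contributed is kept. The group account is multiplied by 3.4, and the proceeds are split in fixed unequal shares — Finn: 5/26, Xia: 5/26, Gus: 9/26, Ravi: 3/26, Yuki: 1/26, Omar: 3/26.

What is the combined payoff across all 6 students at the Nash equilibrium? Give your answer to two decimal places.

462.00 points

Player j's private return per contributed unit is 3.4 × (j's share). Contributing is weakly dominant for j when that share is at least 1/3.4 = 0.2941, and contributing 0 is dominant otherwise.
The only share above 0.2941 is Gus's 9/26, contributing 55; the remaining 5 contribute 0. Total contributed: 55.
The group account pays out 3.4 × 55 = 187.00 in total (split across the unequal shares, but the aggregate is all that matters for the group sum).
The 5 free-riders keep 55 each, adding 275. Group total = 275 + 187.00 = 462.00.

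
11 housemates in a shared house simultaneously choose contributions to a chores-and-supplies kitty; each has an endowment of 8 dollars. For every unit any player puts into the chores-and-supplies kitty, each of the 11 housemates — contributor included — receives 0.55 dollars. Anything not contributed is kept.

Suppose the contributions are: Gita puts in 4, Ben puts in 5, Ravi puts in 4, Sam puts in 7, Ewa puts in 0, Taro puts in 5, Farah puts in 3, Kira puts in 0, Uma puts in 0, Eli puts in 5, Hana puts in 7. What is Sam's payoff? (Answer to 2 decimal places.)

23.00 dollars

Total contributed: 4 + 5 + 4 + 7 + 0 + 5 + 3 + 0 + 0 + 5 + 7 = 40.
Each receives 0.55 × 40 = 22.00 from the chores-and-supplies kitty.
Sam keeps 8 − 7 = 1, so Sam's payoff is 1 + 22.00 = 23.00.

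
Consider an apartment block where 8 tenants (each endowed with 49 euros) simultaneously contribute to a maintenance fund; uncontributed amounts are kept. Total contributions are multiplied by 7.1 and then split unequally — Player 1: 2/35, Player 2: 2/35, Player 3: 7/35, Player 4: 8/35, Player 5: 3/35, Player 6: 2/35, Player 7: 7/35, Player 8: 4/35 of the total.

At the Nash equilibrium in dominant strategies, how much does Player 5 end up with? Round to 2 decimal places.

Player j's private return per contributed unit is 7.1 × (j's share). Contributing is weakly dominant for j when that share is at least 1/7.1 = 0.1408, and contributing 0 is dominant otherwise.
Player 3, Player 4 and Player 7 clear that bar, contributing 49 each; the remaining 5 contribute 0. Total contributed: 147.
Player 5 keeps 49 and receives 7.1 × 147 × 3/35 = 89.46 from the maintenance fund, for a payoff of 138.46.

138.46 euros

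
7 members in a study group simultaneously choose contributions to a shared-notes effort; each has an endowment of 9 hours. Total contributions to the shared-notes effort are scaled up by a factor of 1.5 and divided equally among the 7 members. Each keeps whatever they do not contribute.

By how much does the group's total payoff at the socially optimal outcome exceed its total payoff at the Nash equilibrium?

31.50 hours

Each contributed unit returns 1.5/7 = 0.2143 to its contributor — below 1 — so contributing 0 is dominant for every player. At the Nash equilibrium everyone keeps their 9, and the group total is 7 × 9 = 63.
Each contributed unit returns 1.500 to the group as a whole (0.2143 to each of 7 players), which exceeds 1, so the social optimum is full contribution: group total = 1.500 × 63 = 94.50.
Efficiency loss = 94.50 − 63 = 31.50.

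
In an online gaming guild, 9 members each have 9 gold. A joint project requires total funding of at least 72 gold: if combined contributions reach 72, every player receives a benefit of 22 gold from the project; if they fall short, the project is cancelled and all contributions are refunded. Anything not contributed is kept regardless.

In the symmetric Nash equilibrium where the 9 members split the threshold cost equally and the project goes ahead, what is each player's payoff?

23 gold

Equal share of the threshold: 72/9 = 8.
At this profile no one gains by cutting their contribution: any cut drops the total below 72, the project is cancelled, contributions are refunded, and the deviator ends with 9, which is less than 9 − 8 + 22 = 23. Contributing more than 8 just wastes the excess. So contributing exactly 8 is a best response.
Each player's payoff: 9 − 8 + 22 = 23.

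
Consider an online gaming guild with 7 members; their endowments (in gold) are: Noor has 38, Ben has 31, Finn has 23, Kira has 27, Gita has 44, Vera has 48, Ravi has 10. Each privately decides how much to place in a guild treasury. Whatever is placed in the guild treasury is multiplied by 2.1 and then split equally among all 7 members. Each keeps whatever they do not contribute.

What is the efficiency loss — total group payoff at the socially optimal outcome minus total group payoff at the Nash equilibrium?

243.10 gold

The private return per contributed unit is 2.1/7 = 0.3000 < 1 for every player regardless of endowment, so the Nash equilibrium is zero contribution and the group total is Σ E_j = 38 + 31 + 23 + 27 + 44 + 48 + 10 = 221.
Each contributed unit returns 2.100 to the group, so the social optimum is full contribution by everyone: group total = 2.100 × 221 = 464.10.
Efficiency loss = (2.100 − 1) × 221 = 243.10.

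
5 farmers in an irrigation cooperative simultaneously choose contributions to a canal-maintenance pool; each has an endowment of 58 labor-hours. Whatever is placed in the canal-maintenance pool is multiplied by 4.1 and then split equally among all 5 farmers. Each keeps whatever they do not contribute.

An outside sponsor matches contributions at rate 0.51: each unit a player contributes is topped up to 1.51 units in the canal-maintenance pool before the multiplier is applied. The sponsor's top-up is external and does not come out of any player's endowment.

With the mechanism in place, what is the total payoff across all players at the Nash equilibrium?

1795.39 labor-hours

With the mechanism, a contributed unit returns 4.1 × 1.51 / 5 = 1.2382 per unit of net cost to the contributor — now above 1 — so contributing fully is weakly dominant for every player.
At the Nash equilibrium everyone contributes 58. Group total payoff = 4.1 × 1.51 × 290 = 1795.39.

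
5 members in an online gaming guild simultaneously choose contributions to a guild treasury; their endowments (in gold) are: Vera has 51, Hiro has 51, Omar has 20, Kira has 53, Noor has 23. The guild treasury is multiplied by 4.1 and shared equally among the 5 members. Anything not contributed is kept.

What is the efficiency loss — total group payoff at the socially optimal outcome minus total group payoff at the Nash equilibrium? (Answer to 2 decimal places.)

The private return per contributed unit is 4.1/5 = 0.8200 < 1 for every player regardless of endowment, so the Nash equilibrium is zero contribution and the group total is Σ E_j = 51 + 51 + 20 + 53 + 23 = 198.
Each contributed unit returns 4.100 to the group, so the social optimum is full contribution by everyone: group total = 4.100 × 198 = 811.80.
Efficiency loss = (4.100 − 1) × 198 = 613.80.

613.80 gold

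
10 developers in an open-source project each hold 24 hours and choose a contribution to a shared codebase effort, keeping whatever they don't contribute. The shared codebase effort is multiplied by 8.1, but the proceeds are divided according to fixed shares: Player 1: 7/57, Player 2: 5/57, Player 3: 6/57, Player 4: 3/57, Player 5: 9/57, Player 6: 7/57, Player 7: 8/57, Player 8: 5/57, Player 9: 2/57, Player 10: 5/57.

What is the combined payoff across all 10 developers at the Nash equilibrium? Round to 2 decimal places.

580.80 hours

For player j, contributing a unit is worthwhile iff 8.1 × (j's share) ≥ 1, i.e. iff j's share is at least 0.1235.
Player 5 and Player 7 clear that bar, contributing 24 each; the remaining 8 contribute 0. Total contributed: 48.
The shared codebase effort pays out 8.1 × 48 = 388.80 in total (split across the unequal shares, but the aggregate is all that matters for the group sum).
The 8 free-riders keep 24 each, adding 192. Group total = 192 + 388.80 = 580.80.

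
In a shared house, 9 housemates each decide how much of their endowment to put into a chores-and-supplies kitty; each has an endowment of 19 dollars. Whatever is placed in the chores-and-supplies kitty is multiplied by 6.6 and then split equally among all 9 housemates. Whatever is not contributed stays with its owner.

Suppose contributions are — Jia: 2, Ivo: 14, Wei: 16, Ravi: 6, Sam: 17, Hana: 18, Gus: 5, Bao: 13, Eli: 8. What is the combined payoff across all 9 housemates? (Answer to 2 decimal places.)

Total contributed: 2 + 14 + 16 + 6 + 17 + 18 + 5 + 13 + 8 = 99; total kept: 9 × 19 − 99 = 72.
The chores-and-supplies kitty pays out 6.6 × 99 = 653.40 in aggregate.
Group total = 72 + 653.40 = 725.40.

725.40 dollars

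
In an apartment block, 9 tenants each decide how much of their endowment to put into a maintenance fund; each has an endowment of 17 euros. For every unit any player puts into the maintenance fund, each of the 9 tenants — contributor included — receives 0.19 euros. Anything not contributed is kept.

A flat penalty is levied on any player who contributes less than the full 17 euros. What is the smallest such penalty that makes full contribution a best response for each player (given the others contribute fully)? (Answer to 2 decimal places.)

Given the others contribute fully, the best deviation is to contribute 0 (any partial contribution still incurs the fine and gives up units whose private return 0.19 is below 1).
Deviating from 17 to 0 saves 17 euros but forfeits the deviator's share of the drop in the maintenance fund: 0.19 × 17 = 3.23.
So the deviation gain is 17 − 3.23 = 13.77, and the fine must be at least 13.77 euros to wipe it out.

13.77 euros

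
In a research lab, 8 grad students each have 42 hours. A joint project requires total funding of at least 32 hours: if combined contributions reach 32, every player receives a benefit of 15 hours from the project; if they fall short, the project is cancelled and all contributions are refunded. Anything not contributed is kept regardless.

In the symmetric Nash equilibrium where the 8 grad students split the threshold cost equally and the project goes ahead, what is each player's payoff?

Equal share of the threshold: 32/8 = 4.
At this profile no one gains by cutting their contribution: any cut drops the total below 32, the project is cancelled, contributions are refunded, and the deviator ends with 42, which is less than 42 − 4 + 15 = 53. Contributing more than 4 just wastes the excess. So contributing exactly 4 is a best response.
Each player's payoff: 42 − 4 + 15 = 53.

53 hours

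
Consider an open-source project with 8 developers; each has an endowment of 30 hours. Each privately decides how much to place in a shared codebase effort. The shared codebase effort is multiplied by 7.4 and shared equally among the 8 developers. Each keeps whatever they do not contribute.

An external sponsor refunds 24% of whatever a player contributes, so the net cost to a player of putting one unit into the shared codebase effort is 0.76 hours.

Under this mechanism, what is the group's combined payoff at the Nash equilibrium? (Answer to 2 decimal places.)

1833.60 hours

The effective private return per unit is now (7.4/8) / 0.76 = 1.2171 > 1, so every player's dominant strategy flips to full contribution.
So the Nash equilibrium is full contribution by all 8; the group earns 8 × (30 × 0.24 + 7.4 × 30) = 1833.60.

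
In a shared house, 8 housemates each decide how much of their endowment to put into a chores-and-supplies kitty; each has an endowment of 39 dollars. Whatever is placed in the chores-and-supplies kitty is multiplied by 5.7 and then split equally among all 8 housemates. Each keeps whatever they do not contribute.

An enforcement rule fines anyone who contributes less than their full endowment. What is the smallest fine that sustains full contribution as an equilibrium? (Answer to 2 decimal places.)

11.21 dollars

Given the others contribute fully, the best deviation is to contribute 0 (any partial contribution still incurs the fine and gives up units whose private return 0.7125 is below 1).
Deviating from 39 to 0 saves 39 dollars but forfeits the deviator's share of the drop in the chores-and-supplies kitty: 5.7/8 × 39 = 27.79.
So the deviation gain is 39 − 27.79 = 11.21, and the fine must be at least 11.21 dollars to wipe it out.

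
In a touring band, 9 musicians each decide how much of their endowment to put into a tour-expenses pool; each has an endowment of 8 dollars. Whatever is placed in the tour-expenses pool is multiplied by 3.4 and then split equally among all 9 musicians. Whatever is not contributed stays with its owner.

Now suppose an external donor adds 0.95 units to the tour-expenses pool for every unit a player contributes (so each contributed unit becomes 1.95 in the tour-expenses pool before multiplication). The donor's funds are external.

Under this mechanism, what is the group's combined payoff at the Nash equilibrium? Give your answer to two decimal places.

With the mechanism, a contributed unit returns 3.4 × 1.95 / 9 = 0.7367 per unit of net cost — still below 1 — so contributing 0 remains dominant for every player.
At the Nash equilibrium no one contributes; group total payoff = 9 × 8 = 72.

72.00 dollars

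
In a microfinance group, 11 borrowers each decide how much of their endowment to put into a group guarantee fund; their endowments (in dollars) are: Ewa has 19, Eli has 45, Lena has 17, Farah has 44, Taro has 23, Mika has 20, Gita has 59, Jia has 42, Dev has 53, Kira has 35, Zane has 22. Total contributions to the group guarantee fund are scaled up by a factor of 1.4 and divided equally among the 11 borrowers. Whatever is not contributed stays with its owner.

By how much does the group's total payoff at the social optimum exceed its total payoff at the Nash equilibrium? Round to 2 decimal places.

The private return per contributed unit is 1.4/11 = 0.1273 < 1 for every player regardless of endowment, so the Nash equilibrium is zero contribution and the group total is Σ E_j = 19 + 45 + 17 + 44 + 23 + 20 + 59 + 42 + 53 + 35 + 22 = 379.
Each contributed unit returns 1.400 to the group, so the social optimum is full contribution by everyone: group total = 1.400 × 379 = 530.60.
Efficiency loss = (1.400 − 1) × 379 = 151.60.

151.60 dollars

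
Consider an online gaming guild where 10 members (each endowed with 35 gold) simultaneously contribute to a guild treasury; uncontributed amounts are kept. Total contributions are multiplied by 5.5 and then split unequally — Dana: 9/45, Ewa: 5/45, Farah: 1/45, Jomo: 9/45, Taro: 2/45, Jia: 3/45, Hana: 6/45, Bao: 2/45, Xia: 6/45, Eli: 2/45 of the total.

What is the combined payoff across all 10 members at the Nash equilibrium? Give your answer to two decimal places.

665.00 gold

For player j, contributing a unit is worthwhile iff 5.5 × (j's share) ≥ 1, i.e. iff j's share is at least 0.1818.
Dana and Jomo clear that bar, contributing 35 each; the remaining 8 contribute 0. Total contributed: 70.
The guild treasury pays out 5.5 × 70 = 385.00 in total (split across the unequal shares, but the aggregate is all that matters for the group sum).
The 8 free-riders keep 35 each, adding 280. Group total = 280 + 385.00 = 665.00.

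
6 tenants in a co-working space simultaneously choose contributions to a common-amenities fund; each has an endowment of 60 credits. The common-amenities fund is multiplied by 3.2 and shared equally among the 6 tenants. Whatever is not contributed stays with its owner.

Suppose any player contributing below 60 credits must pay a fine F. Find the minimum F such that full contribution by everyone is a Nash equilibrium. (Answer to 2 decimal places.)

28.00 credits

Given the others contribute fully, the best deviation is to contribute 0 (any partial contribution still incurs the fine and gives up units whose private return 0.5333 is below 1).
Deviating from 60 to 0 saves 60 credits but forfeits the deviator's share of the drop in the common-amenities fund: 3.2/6 × 60 = 32.00.
So the deviation gain is 60 − 32.00 = 28.00, and the fine must be at least 28.00 credits to wipe it out.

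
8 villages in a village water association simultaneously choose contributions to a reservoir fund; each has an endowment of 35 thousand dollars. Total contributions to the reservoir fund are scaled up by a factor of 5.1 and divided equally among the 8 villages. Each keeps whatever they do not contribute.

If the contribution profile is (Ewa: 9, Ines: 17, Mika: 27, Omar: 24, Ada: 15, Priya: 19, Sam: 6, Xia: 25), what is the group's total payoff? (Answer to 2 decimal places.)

Total contributed: 9 + 17 + 27 + 24 + 15 + 19 + 6 + 25 = 142; total kept: 8 × 35 − 142 = 138.
The reservoir fund pays out 5.1 × 142 = 724.20 in aggregate.
Group total = 138 + 724.20 = 862.20.

862.20 thousand dollars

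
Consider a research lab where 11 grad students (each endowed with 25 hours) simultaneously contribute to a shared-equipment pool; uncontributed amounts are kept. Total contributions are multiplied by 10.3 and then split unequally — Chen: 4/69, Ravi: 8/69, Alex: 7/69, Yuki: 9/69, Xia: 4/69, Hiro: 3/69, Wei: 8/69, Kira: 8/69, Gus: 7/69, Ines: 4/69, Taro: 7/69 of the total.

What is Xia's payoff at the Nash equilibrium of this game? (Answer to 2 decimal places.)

129.49 hours

For player j, contributing a unit is worthwhile iff 10.3 × (j's share) ≥ 1, i.e. iff j's share is at least 0.0971.
Ravi, Alex, Yuki, Wei, Kira, Gus and Taro clear that bar, contributing 25 each; the remaining 4 contribute 0. Total contributed: 175.
Xia keeps 25 and receives 10.3 × 175 × 4/69 = 104.49 from the shared-equipment pool, for a payoff of 129.49.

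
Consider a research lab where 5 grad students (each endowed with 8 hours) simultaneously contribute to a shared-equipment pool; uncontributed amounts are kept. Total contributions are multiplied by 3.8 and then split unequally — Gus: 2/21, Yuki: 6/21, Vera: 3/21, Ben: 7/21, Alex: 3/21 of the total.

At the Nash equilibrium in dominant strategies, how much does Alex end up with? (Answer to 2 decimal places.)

16.69 hours

Player j's private return per contributed unit is 3.8 × (j's share). Contributing is weakly dominant for j when that share is at least 1/3.8 = 0.2632, and contributing 0 is dominant otherwise.
Yuki and Ben clear that bar, contributing 8 each; the remaining 3 contribute 0. Total contributed: 16.
Alex keeps 8 and receives 3.8 × 16 × 3/21 = 8.69 from the shared-equipment pool, for a payoff of 16.69.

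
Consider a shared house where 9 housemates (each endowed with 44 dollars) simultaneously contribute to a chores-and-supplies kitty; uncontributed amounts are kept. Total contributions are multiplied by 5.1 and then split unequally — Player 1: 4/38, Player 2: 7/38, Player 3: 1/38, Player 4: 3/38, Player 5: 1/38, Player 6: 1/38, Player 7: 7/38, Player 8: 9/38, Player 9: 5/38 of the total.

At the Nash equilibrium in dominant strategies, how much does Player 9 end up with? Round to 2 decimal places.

Player j's private return per contributed unit is 5.1 × (j's share). Contributing is weakly dominant for j when that share is at least 1/5.1 = 0.1961, and contributing 0 is dominant otherwise.
Player 8 alone (share 9/38) is above the threshold, contributing 44; the remaining 8 contribute 0. Total contributed: 44.
Player 9 keeps 44 and receives 5.1 × 44 × 5/38 = 29.53 from the chores-and-supplies kitty, for a payoff of 73.53.

73.53 dollars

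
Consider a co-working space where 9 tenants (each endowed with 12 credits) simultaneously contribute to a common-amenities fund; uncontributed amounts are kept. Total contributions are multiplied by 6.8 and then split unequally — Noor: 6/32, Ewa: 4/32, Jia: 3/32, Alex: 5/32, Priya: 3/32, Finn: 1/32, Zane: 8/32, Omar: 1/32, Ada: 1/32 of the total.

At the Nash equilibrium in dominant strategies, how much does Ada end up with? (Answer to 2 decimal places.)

19.65 credits

Each unit j contributes comes back to j as 6.8 × (j's share), so j prefers to contribute only if that share exceeds 1/6.8 = 0.1471; otherwise keeping the unit dominates.
The shares above 0.1471 belong to Noor, Alex and Zane, contributing 12 each; the remaining 6 contribute 0. Total contributed: 36.
Ada keeps 12 and receives 6.8 × 36 × 1/32 = 7.65 from the common-amenities fund, for a payoff of 19.65.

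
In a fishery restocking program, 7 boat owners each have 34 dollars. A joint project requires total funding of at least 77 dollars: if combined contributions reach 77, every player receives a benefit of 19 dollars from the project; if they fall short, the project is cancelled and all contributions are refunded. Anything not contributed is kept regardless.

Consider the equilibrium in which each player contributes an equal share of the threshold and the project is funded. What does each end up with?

42 dollars

Equal share of the threshold: 77/7 = 11.
At this profile no one gains by cutting their contribution: any cut drops the total below 77, the project is cancelled, contributions are refunded, and the deviator ends with 34, which is less than 34 − 11 + 19 = 42. Contributing more than 11 just wastes the excess. So contributing exactly 11 is a best response.
Each player's payoff: 34 − 11 + 19 = 42.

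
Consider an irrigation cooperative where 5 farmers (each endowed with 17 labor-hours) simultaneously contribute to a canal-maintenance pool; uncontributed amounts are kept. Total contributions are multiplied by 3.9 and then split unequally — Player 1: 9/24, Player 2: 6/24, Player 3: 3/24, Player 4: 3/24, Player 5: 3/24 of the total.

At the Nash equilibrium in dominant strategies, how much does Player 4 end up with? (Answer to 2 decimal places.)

25.29 labor-hours

Each unit j contributes comes back to j as 3.9 × (j's share), so j prefers to contribute only if that share exceeds 1/3.9 = 0.2564; otherwise keeping the unit dominates.
Player 1 alone (share 9/24) is above the threshold, contributing 17; the remaining 4 contribute 0. Total contributed: 17.
Player 4 keeps 17 and receives 3.9 × 17 × 3/24 = 8.29 from the canal-maintenance pool, for a payoff of 25.29.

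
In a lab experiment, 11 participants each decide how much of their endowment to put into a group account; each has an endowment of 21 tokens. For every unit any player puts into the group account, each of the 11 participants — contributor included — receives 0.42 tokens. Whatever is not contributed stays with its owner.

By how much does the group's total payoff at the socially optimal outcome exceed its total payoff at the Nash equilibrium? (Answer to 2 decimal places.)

The private return per contributed unit is 0.42 < 1, so contributing 0 is dominant for every player. At the Nash equilibrium everyone keeps their 21, and the group total is 11 × 21 = 231.
Each contributed unit returns 4.620 to the group as a whole (0.42 to each of 11 players), which exceeds 1, so the social optimum is full contribution: group total = 4.620 × 231 = 1067.22.
Efficiency loss = 1067.22 − 231 = 836.22.

836.22 tokens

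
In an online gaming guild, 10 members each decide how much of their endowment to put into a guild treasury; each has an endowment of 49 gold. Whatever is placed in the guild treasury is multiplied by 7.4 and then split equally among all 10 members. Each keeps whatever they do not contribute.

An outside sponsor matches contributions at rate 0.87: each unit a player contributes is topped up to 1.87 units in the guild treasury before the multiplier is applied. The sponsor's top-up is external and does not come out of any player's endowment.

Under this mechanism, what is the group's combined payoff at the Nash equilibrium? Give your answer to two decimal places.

Under the mechanism each unit contributed yields 7.4 × 1.87 / 10 = 1.3838 back to its contributor per unit of net cost, which exceeds 1, making full contribution the dominant choice for everyone.
So the Nash equilibrium is full contribution by all 10; the group earns 7.4 × 1.87 × 490 = 6780.62.

6780.62 gold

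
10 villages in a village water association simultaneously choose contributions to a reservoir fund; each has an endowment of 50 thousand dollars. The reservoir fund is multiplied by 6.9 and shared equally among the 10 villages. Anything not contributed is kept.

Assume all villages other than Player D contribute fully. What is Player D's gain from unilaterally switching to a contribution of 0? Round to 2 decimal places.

Switching from a contribution of 50 to 0 lets Player D keep an extra 50 thousand dollars, but lowers the reservoir fund by 50, which costs Player D their own share of that drop: 6.9/10 × 50 = 34.50.
Net gain = 50 − 34.50 = 15.50. The private return per contributed unit (0.6900) is below 1, so free-riding is indeed the best response regardless of what the others do.

15.50 thousand dollars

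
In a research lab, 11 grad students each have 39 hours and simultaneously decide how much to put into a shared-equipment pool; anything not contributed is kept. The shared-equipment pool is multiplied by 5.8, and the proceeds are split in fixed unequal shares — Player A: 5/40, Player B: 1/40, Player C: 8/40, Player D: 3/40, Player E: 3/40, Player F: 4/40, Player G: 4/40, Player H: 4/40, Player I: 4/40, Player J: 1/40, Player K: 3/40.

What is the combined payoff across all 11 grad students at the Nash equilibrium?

616.20 hours

For player j, contributing a unit is worthwhile iff 5.8 × (j's share) ≥ 1, i.e. iff j's share is at least 0.1724.
The only share above 0.1724 is Player C's 8/40, contributing 39; the remaining 10 contribute 0. Total contributed: 39.
The shared-equipment pool pays out 5.8 × 39 = 226.20 in total (split across the unequal shares, but the aggregate is all that matters for the group sum).
The 10 free-riders keep 39 each, adding 390. Group total = 390 + 226.20 = 616.20.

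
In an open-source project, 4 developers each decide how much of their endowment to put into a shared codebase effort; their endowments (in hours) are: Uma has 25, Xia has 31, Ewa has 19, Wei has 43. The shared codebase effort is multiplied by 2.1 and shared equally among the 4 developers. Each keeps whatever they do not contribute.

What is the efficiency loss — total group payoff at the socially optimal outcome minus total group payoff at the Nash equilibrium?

The private return per contributed unit is 2.1/4 = 0.5250 < 1 for every player regardless of endowment, so the Nash equilibrium is zero contribution and the group total is Σ E_j = 25 + 31 + 19 + 43 = 118.
Each contributed unit returns 2.100 to the group, so the social optimum is full contribution by everyone: group total = 2.100 × 118 = 247.80.
Efficiency loss = (2.100 − 1) × 118 = 129.80.

129.80 hours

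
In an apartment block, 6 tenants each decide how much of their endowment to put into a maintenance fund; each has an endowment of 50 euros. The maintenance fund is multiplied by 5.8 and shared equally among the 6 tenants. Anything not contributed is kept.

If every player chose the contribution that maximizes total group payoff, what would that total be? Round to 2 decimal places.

Each contributed unit returns 5.800 to the group as a whole (0.9667 to each of 6 players), which exceeds 1, so the social optimum is full contribution: group total = 5.800 × 300 = 1740.00.

1740.00 euros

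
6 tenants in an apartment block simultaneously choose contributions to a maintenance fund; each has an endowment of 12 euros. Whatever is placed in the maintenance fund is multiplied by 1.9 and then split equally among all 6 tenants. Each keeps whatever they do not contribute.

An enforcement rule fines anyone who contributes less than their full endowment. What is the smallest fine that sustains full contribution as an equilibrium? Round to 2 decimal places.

Given the others contribute fully, the best deviation is to contribute 0 (any partial contribution still incurs the fine and gives up units whose private return 0.3167 is below 1).
Deviating from 12 to 0 saves 12 euros but forfeits the deviator's share of the drop in the maintenance fund: 1.9/6 × 12 = 3.80.
So the deviation gain is 12 − 3.80 = 8.20, and the fine must be at least 8.20 euros to wipe it out.

8.20 euros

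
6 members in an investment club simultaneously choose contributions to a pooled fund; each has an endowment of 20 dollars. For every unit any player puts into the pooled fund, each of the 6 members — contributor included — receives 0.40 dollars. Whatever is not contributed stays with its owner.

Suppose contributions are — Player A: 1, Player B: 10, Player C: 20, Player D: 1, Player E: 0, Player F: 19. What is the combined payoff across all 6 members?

Total contributed: 1 + 10 + 20 + 1 + 0 + 19 = 51; total kept: 6 × 20 − 51 = 69.
The pooled fund pays out 0.40 × 6 × 51 = 122.40 in aggregate.
Group total = 69 + 122.40 = 191.40.

191.40 dollars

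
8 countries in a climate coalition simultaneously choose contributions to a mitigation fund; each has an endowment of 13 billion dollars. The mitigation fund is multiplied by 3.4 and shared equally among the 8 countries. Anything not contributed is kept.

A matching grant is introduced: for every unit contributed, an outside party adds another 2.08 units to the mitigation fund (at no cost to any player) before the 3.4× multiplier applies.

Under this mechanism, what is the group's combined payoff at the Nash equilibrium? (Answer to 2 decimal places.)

1089.09 billion dollars

Under the mechanism each unit contributed yields 3.4 × 3.08 / 8 = 1.3090 back to its contributor per unit of net cost, which exceeds 1, making full contribution the dominant choice for everyone.
So the Nash equilibrium is full contribution by all 8; the group earns 3.4 × 3.08 × 104 = 1089.09.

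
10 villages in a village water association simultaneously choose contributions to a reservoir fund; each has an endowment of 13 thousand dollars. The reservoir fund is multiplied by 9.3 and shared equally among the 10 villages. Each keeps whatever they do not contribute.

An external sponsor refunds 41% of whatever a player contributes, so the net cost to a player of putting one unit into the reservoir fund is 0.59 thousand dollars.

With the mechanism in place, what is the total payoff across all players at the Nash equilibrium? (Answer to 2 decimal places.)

1262.30 thousand dollars

With the mechanism, a contributed unit returns (9.3/10) / 0.59 = 1.5763 per unit of net cost to the contributor — now above 1 — so contributing fully is weakly dominant for every player.
So the Nash equilibrium is full contribution by all 10; the group earns 10 × (13 × 0.41 + 9.3 × 13) = 1262.30.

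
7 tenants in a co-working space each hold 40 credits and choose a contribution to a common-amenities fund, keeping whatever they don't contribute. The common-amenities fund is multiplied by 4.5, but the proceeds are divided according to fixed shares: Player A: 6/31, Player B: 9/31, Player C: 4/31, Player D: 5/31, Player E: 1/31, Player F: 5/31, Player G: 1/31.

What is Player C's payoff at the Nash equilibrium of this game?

63.23 credits

For player j, contributing a unit is worthwhile iff 4.5 × (j's share) ≥ 1, i.e. iff j's share is at least 0.2222.
The only share above 0.2222 is Player B's 9/31, contributing 40; the remaining 6 contribute 0. Total contributed: 40.
Player C keeps 40 and receives 4.5 × 40 × 4/31 = 23.23 from the common-amenities fund, for a payoff of 63.23.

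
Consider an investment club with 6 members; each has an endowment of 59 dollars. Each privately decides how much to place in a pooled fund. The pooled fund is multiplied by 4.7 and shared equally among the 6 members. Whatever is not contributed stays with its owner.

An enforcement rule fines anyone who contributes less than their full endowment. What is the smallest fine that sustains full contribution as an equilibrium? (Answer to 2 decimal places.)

Given the others contribute fully, the best deviation is to contribute 0 (any partial contribution still incurs the fine and gives up units whose private return 0.7833 is below 1).
Deviating from 59 to 0 saves 59 dollars but forfeits the deviator's share of the drop in the pooled fund: 4.7/6 × 59 = 46.22.
So the deviation gain is 59 − 46.22 = 12.78, and the fine must be at least 12.78 dollars to wipe it out.

12.78 dollars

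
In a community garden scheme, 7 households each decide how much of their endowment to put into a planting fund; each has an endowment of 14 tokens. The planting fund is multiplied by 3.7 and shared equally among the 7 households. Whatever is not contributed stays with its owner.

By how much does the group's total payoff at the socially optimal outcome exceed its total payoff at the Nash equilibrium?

264.60 tokens

Each contributed unit returns 3.7/7 = 0.5286 to its contributor — below 1 — so contributing 0 is dominant for every player. At the Nash equilibrium everyone keeps their 14, and the group total is 7 × 14 = 98.
Each contributed unit returns 3.700 to the group as a whole (0.5286 to each of 7 players), which exceeds 1, so the social optimum is full contribution: group total = 3.700 × 98 = 362.60.
Efficiency loss = 362.60 − 98 = 264.60.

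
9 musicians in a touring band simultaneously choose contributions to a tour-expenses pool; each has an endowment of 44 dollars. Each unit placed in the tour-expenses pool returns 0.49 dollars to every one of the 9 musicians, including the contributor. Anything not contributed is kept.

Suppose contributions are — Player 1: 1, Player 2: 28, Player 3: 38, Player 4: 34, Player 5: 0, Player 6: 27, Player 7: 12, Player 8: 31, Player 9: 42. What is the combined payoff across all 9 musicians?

Total contributed: 1 + 28 + 38 + 34 + 0 + 27 + 12 + 31 + 42 = 213; total kept: 9 × 44 − 213 = 183.
The tour-expenses pool pays out 0.49 × 9 × 213 = 939.33 in aggregate.
Group total = 183 + 939.33 = 1122.33.

1122.33 dollars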